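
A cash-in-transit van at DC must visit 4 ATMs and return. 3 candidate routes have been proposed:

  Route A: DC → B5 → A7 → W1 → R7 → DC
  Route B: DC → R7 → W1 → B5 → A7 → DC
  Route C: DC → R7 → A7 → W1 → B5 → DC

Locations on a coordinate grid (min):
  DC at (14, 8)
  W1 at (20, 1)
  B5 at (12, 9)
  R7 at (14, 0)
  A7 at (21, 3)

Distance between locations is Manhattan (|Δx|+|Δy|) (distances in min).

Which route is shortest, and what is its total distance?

Shortest is Route A, total 36 min.

Route A: 3 + 15 + 3 + 7 + 8 = 36
Route B: 8 + 7 + 16 + 15 + 12 = 58
Route C: 8 + 10 + 3 + 16 + 3 = 40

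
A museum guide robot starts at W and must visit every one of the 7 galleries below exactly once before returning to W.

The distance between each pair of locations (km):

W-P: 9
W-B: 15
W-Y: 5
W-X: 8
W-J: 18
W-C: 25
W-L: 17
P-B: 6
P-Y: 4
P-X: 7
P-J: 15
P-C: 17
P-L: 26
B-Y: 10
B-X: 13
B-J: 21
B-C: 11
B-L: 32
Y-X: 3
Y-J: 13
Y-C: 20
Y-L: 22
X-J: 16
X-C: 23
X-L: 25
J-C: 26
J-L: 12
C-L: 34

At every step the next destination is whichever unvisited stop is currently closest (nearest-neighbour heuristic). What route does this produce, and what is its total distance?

Total distance 87 km via the nearest-neighbour route W → Y → X → P → B → C → J → L → W.

W → [Y:5 / X:8 / P:9 / B:15 / L:17 / J:18 / C:25] → Y (5)
Y → [X:3 / P:4 / B:10 / J:13 / C:20 / L:22] → X (3)
X → [P:7 / B:13 / J:16 / C:23 / L:25] → P (7)
P → [B:6 / J:15 / C:17 / L:26] → B (6)
B → [C:11 / J:21 / L:32] → C (11)
C → [J:26 / L:34] → J (26)
J → [L:12] → L (12)
Return L→W: 17.
Total = 5 + 3 + 7 + 6 + 11 + 26 + 12 + 17 = 87.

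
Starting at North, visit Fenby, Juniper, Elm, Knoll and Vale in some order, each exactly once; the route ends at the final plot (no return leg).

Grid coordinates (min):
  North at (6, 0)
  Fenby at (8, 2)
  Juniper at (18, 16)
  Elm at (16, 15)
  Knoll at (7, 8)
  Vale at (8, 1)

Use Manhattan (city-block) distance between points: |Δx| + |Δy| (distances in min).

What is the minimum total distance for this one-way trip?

30 min — the minimum one-way total.

There are 5! = 120 possible orderings.
North→Fenby→Juniper→Elm→Knoll→Vale: 4+24+3+16+8 = 55
North→Fenby→Juniper→Elm→Vale→Knoll: 4+24+3+22+8 = 61
North→Fenby→Juniper→Knoll→Elm→Vale: 4+24+19+16+22 = 85
North→Fenby→Juniper→Knoll→Vale→Elm: 4+24+19+8+22 = 77
North→Fenby→Juniper→Vale→Elm→Knoll: 4+24+25+22+16 = 91
North→Fenby→Juniper→Vale→Knoll→Elm: 4+24+25+8+16 = 77
North→Fenby→Elm→Juniper→Knoll→Vale: 4+21+3+19+8 = 55
North→Fenby→Elm→Juniper→Vale→Knoll: 4+21+3+25+8 = 61
North→Fenby→Elm→Knoll→Juniper→Vale: 4+21+16+19+25 = 85
North→Fenby→Elm→Knoll→Vale→Juniper: 4+21+16+8+25 = 74
North→Fenby→Elm→Vale→Juniper→Knoll: 4+21+22+25+19 = 91
North→Fenby→Elm→Vale→Knoll→Juniper: 4+21+22+8+19 = 74
North→Fenby→Knoll→Juniper→Elm→Vale: 4+7+19+3+22 = 55
North→Fenby→Knoll→Juniper→Vale→Elm: 4+7+19+25+22 = 77
… (106 more)
North→Vale→Fenby→Knoll→Elm→Juniper: 3+1+7+16+3 = 30  ← best
The minimum is 30.
One shortest path: North → Vale → Fenby → Knoll → Elm → Juniper.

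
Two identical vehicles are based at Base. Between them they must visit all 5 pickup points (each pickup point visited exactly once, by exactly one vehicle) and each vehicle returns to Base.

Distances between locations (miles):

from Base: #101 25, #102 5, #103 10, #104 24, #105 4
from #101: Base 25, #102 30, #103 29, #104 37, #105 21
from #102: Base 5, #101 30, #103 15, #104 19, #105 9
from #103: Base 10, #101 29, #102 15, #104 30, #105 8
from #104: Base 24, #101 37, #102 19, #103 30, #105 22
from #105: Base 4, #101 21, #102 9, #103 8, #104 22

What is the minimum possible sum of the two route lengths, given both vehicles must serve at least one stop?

Try each way of splitting the stops between the two vehicles (each non-empty) and, for each split, find the best tour for each vehicle:
  {#101} + {#102, #103, #104, #105}: 50 + 64 = 114
  {#102} + {#101, #103, #104, #105}: 10 + 100 = 110
  {#101, #102} + {#103, #104, #105}: 60 + 64 = 124
  {#103} + {#101, #102, #104, #105}: 20 + 86 = 106
  {#101, #103} + {#102, #104, #105}: 64 + 50 = 114
  {#102, #103} + {#101, #104, #105}: 30 + 86 = 116
  … (15 splits in total)
Best: vehicle 1 Base → #103 → Base = 20; vehicle 2 Base → #102 → #104 → #101 → #105 → Base = 86; combined 106.

106 miles — the smallest possible combined total.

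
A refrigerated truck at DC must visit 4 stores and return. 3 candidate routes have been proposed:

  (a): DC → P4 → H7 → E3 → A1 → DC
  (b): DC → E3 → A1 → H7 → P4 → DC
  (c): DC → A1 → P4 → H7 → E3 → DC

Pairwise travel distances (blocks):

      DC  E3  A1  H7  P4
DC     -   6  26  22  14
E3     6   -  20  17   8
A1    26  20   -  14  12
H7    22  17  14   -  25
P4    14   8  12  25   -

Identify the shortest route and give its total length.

(a): 14 + 25 + 17 + 20 + 26 = 102
(b): 6 + 20 + 14 + 25 + 14 = 79
(c): 26 + 12 + 25 + 17 + 6 = 86

79 blocks — (b) is the shortest.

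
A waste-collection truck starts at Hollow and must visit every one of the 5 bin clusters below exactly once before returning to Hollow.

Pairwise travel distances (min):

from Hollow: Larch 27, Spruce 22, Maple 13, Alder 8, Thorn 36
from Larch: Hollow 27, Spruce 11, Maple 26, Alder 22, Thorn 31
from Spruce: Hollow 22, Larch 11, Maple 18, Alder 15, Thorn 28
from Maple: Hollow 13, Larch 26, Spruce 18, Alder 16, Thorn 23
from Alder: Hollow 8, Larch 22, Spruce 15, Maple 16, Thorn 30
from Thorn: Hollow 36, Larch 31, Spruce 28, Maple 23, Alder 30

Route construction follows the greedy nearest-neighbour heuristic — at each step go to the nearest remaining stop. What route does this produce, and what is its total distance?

From Hollow: distances to unvisited — Alder=8, Maple=13, Spruce=22, Larch=27, Thorn=36. Nearest is Alder (8).
From Alder: distances to unvisited — Spruce=15, Maple=16, Larch=22, Thorn=30. Nearest is Spruce (15).
From Spruce: distances to unvisited — Larch=11, Maple=18, Thorn=28. Nearest is Larch (11).
From Larch: distances to unvisited — Maple=26, Thorn=31. Nearest is Maple (26).
From Maple: distances to unvisited — Thorn=23. Nearest is Thorn (23).
Return Thorn→Hollow: 36.
Total = 8 + 15 + 11 + 26 + 23 + 36 = 119.

119 min along Hollow → Alder → Spruce → Larch → Maple → Thorn → Hollow.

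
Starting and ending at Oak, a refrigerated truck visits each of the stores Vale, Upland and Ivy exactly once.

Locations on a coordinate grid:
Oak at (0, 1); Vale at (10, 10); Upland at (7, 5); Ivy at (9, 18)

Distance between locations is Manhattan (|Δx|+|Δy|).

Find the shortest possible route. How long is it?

Oak → Vale → Upland → Ivy → Oak: 19+8+15+26 = 68
Oak → Vale → Ivy → Upland → Oak: 19+9+15+11 = 54
Oak → Upland → Vale → Ivy → Oak: 11+8+9+26 = 54
The minimum is 54.
One optimal route: Oak → Vale → Ivy → Upland → Oak (or its reverse).

Minimum total distance: 54.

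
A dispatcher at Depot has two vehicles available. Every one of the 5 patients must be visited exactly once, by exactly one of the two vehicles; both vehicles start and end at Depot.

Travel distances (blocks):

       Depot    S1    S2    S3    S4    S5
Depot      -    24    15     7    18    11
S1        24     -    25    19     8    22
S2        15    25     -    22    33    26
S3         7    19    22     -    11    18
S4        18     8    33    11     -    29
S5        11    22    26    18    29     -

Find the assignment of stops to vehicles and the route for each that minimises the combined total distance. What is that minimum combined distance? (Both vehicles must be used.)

88 blocks — the smallest possible combined total.

There are 2^4 − 1 = 15 ways to divide the 5 stops into two non-empty groups. For each, the best each vehicle can do is its own shortest tour through its group:
  {S1} + {S2, S3, S4, S5}: 48 + 88 = 136
  {S2} + {S1, S3, S4, S5}: 30 + 59 = 89
  {S1, S2} + {S3, S4, S5}: 64 + 58 = 122
  {S3} + {S1, S2, S4, S5}: 14 + 88 = 102
  {S1, S3} + {S2, S4, S5}: 50 + 88 = 138
  {S2, S3} + {S1, S4, S5}: 44 + 59 = 103
  … (15 splits in total)
  {S1, S2, S3, S4} + {S5}: 66 + 22 = 88  ← best
Best: vehicle 1 Depot → S2 → S1 → S4 → S3 → Depot = 66; vehicle 2 Depot → S5 → Depot = 22; combined 88.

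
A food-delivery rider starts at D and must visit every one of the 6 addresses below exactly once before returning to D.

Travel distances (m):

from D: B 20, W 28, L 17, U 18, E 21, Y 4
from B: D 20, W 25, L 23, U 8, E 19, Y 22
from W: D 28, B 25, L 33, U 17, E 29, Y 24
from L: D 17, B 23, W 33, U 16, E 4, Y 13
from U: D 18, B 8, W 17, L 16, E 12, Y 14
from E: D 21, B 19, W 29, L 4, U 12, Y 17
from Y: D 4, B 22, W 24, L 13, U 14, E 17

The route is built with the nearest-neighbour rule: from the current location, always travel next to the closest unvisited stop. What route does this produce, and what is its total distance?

Nearest-neighbour total = 94 m; route D → Y → L → E → U → B → W → D.

At D the remaining stops are Y 4, L 17, U 18, B 20, E 21, W 28; go to Y.
At Y the remaining stops are L 13, U 14, E 17, B 22, W 24; go to L.
At L the remaining stops are E 4, U 16, B 23, W 33; go to E.
At E the remaining stops are U 12, B 19, W 29; go to U.
At U the remaining stops are B 8, W 17; go to B.
At B the remaining stops are W 25; go to W.
Return W→D: 28.
Total = 4 + 13 + 4 + 12 + 8 + 25 + 28 = 94.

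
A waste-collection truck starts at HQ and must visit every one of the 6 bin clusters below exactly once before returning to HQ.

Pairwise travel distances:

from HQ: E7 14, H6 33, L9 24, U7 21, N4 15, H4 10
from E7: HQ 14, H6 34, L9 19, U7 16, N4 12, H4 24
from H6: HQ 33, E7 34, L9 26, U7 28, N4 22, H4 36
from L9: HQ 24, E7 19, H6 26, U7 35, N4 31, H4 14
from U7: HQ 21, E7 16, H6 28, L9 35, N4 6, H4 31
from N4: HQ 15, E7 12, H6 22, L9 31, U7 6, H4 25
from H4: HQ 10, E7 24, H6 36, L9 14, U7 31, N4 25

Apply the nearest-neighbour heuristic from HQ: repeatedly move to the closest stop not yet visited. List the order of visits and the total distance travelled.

Nearest-neighbour total = 122; route HQ → H4 → L9 → E7 → N4 → U7 → H6 → HQ.

From HQ: distances to unvisited — H4=10, E7=14, N4=15, U7=21, L9=24, H6=33. Nearest is H4 (10).
From H4: distances to unvisited — L9=14, E7=24, N4=25, U7=31, H6=36. Nearest is L9 (14).
From L9: distances to unvisited — E7=19, H6=26, N4=31, U7=35. Nearest is E7 (19).
From E7: distances to unvisited — N4=12, U7=16, H6=34. Nearest is N4 (12).
From N4: distances to unvisited — U7=6, H6=22. Nearest is U7 (6).
From U7: distances to unvisited — H6=28. Nearest is H6 (28).
Return H6→HQ: 33.
Total = 10 + 14 + 19 + 12 + 6 + 28 + 33 = 122.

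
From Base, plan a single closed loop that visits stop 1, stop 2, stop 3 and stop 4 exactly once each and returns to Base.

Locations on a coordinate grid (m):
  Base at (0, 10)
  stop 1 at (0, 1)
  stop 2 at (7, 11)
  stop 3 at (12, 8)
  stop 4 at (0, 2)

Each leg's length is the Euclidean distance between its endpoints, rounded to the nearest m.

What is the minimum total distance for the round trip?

With 4 stops there are 4!/2 = 12 distinct round trips (a route and its reverse cost the same).
Base→stop 1→stop 2→stop 3→stop 4→Base: 9+12+6+13+8 = 48
Base→stop 1→stop 2→stop 4→stop 3→Base: 9+12+11+13+12 = 57
Base→stop 1→stop 3→stop 2→stop 4→Base: 9+14+6+11+8 = 48
Base→stop 1→stop 3→stop 4→stop 2→Base: 9+14+13+11+7 = 54
Base→stop 1→stop 4→stop 2→stop 3→Base: 9+1+11+6+12 = 39
Base→stop 1→stop 4→stop 3→stop 2→Base: 9+1+13+6+7 = 36
Base→stop 2→stop 1→stop 3→stop 4→Base: 7+12+14+13+8 = 54
Base→stop 2→stop 1→stop 4→stop 3→Base: 7+12+1+13+12 = 45
Base→stop 2→stop 3→stop 1→stop 4→Base: 7+6+14+1+8 = 36
Base→stop 2→stop 4→stop 1→stop 3→Base: 7+11+1+14+12 = 45
Base→stop 3→stop 1→stop 2→stop 4→Base: 12+14+12+11+8 = 57
Base→stop 3→stop 2→stop 1→stop 4→Base: 12+6+12+1+8 = 39
The minimum is 36.
One optimal route: Base → stop 1 → stop 4 → stop 3 → stop 2 → Base (or its reverse).

Minimum total distance: 36 m.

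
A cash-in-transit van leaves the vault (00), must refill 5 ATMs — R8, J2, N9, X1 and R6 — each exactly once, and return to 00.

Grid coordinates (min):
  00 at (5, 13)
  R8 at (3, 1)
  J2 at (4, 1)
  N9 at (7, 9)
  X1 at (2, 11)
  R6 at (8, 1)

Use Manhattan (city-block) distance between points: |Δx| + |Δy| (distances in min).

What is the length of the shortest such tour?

00→R8→J2→N9→X1→R6→00: 14+1+11+7+16+15 = 64
00→R8→J2→N9→R6→X1→00: 14+1+11+9+16+5 = 56
00→R8→J2→X1→N9→R6→00: 14+1+12+7+9+15 = 58
00→R8→J2→X1→R6→N9→00: 14+1+12+16+9+6 = 58
00→R8→J2→R6→N9→X1→00: 14+1+4+9+7+5 = 40
00→R8→J2→R6→X1→N9→00: 14+1+4+16+7+6 = 48
00→R8→N9→J2→X1→R6→00: 14+12+11+12+16+15 = 80
00→R8→N9→J2→R6→X1→00: 14+12+11+4+16+5 = 62
00→R8→N9→X1→J2→R6→00: 14+12+7+12+4+15 = 64
00→R8→N9→X1→R6→J2→00: 14+12+7+16+4+13 = 66
00→R8→N9→R6→J2→X1→00: 14+12+9+4+12+5 = 56
00→R8→N9→R6→X1→J2→00: 14+12+9+16+12+13 = 76
00→R8→X1→J2→N9→R6→00: 14+11+12+11+9+15 = 72
00→R8→X1→J2→R6→N9→00: 14+11+12+4+9+6 = 56
… (46 more)
00→N9→R6→J2→R8→X1→00: 6+9+4+1+11+5 = 36  ← best
The minimum is 36.
One optimal route: 00 → N9 → R6 → J2 → R8 → X1 → 00 (or its reverse).

36 min — the shortest possible round trip.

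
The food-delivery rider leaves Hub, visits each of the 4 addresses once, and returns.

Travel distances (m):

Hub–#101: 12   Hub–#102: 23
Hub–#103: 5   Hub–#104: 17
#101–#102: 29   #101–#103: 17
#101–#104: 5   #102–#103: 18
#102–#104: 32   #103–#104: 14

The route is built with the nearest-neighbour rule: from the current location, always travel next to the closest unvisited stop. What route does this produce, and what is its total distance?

From Hub: distances to unvisited — #103=5, #101=12, #104=17, #102=23. Nearest is #103 (5).
From #103: distances to unvisited — #104=14, #101=17, #102=18. Nearest is #104 (14).
From #104: distances to unvisited — #101=5, #102=32. Nearest is #101 (5).
From #101: distances to unvisited — #102=29. Nearest is #102 (29).
Return #102→Hub: 23.
Total = 5 + 14 + 5 + 29 + 23 = 76.

76 m along Hub → #103 → #104 → #101 → #102 → Hub.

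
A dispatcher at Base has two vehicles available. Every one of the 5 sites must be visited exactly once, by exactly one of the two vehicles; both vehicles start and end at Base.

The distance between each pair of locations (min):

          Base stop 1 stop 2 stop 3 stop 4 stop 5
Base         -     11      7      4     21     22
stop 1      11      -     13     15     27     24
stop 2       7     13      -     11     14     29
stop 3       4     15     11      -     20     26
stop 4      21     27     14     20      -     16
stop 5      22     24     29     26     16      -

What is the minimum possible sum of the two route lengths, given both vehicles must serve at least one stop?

Try each way of splitting the stops between the two vehicles (each non-empty) and, for each split, find the best tour for each vehicle:
  {stop 1} + {stop 2, stop 3, stop 4, stop 5}: 22 + 67 = 89
  {stop 2} + {stop 1, stop 3, stop 4, stop 5}: 14 + 75 = 89
  {stop 1, stop 2} + {stop 3, stop 4, stop 5}: 31 + 62 = 93
  {stop 3} + {stop 1, stop 2, stop 4, stop 5}: 8 + 72 = 80
  {stop 1, stop 3} + {stop 2, stop 4, stop 5}: 30 + 59 = 89
  {stop 2, stop 3} + {stop 1, stop 4, stop 5}: 22 + 72 = 94
  … (15 splits in total)
Best: vehicle 1 Base → stop 3 → Base = 8; vehicle 2 Base → stop 1 → stop 5 → stop 4 → stop 2 → Base = 72; combined 80.

80 min — the smallest possible combined total.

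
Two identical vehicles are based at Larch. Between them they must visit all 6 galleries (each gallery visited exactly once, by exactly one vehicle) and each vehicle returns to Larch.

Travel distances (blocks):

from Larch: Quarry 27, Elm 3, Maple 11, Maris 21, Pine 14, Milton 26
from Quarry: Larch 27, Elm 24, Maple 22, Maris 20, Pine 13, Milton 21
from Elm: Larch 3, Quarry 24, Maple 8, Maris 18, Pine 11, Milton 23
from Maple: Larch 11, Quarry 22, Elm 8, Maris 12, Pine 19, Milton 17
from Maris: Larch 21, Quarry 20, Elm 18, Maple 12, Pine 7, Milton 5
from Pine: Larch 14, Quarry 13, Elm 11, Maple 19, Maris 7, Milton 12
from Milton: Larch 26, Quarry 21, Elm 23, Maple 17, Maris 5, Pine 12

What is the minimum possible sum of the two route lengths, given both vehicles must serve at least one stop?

Try each way of splitting the stops between the two vehicles (each non-empty) and, for each split, find the best tour for each vehicle:
  {Quarry} + {Elm, Maple, Maris, Pine, Milton}: 54 + 54 = 108
  {Elm} + {Quarry, Maple, Maris, Pine, Milton}: 6 + 76 = 82
  {Quarry, Elm} + {Maple, Maris, Pine, Milton}: 54 + 54 = 108
  {Maple} + {Quarry, Elm, Maris, Pine, Milton}: 22 + 74 = 96
  {Quarry, Maple} + {Elm, Maris, Pine, Milton}: 60 + 52 = 112
  {Elm, Maple} + {Quarry, Maris, Pine, Milton}: 22 + 74 = 96
  … (31 splits in total)
Best: vehicle 1 Larch → Elm → Larch = 6; vehicle 2 Larch → Maple → Maris → Milton → Quarry → Pine → Larch = 76; combined 82.

Minimum combined distance: 82 blocks.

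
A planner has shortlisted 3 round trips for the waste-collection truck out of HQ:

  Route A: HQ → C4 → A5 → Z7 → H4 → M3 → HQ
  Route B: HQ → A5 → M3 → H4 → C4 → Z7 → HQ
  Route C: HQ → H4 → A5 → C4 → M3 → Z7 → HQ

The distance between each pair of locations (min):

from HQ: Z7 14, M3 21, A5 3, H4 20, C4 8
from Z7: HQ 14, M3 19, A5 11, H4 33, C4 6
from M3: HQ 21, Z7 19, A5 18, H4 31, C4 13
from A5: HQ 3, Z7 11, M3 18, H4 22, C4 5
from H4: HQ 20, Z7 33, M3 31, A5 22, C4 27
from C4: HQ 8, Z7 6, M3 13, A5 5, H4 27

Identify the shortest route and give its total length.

Shortest is Route C, total 93 min.

Route A: 8 + 5 + 11 + 33 + 31 + 21 = 109
Route B: 3 + 18 + 31 + 27 + 6 + 14 = 99
Route C: 20 + 22 + 5 + 13 + 19 + 14 = 93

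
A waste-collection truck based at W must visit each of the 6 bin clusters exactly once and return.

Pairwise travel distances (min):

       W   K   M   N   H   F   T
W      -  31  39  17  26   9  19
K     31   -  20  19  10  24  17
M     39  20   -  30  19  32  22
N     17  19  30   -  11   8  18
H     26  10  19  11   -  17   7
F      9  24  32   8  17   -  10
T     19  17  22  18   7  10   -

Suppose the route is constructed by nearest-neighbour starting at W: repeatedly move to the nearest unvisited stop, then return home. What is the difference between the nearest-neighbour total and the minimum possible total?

Excess over optimum: 12 min.

From W: F=9, N=17, T=19, H=26, K=31, M=39 → choose F (9).
From F: N=8, T=10, H=17, K=24, M=32 → choose N (8).
From N: H=11, T=18, K=19, M=30 → choose H (11).
From H: T=7, K=10, M=19 → choose T (7).
From T: K=17, M=22 → choose K (17).
From K: M=20 → choose M (20).
NN route W → F → N → H → T → K → M → W costs 111.
Optimal: W → N → H → K → M → T → F → W costs 99 (by enumerating all 360 distinct tours).
Excess = 111 − 99 = 12.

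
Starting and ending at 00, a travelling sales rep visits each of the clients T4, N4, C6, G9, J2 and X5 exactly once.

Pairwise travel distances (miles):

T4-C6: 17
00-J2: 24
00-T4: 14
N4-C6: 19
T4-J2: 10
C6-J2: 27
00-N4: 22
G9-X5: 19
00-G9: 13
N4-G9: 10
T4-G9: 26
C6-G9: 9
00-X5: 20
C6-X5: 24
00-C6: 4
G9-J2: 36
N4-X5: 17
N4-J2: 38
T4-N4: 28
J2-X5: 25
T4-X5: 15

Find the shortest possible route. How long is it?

00-T4-N4-C6-G9-J2-X5-00: 14+28+19+9+36+25+20 = 151
00-T4-N4-C6-G9-X5-J2-00: 14+28+19+9+19+25+24 = 138
00-T4-N4-C6-J2-G9-X5-00: 14+28+19+27+36+19+20 = 163
00-T4-N4-C6-J2-X5-G9-00: 14+28+19+27+25+19+13 = 145
00-T4-N4-C6-X5-G9-J2-00: 14+28+19+24+19+36+24 = 164
00-T4-N4-C6-X5-J2-G9-00: 14+28+19+24+25+36+13 = 159
00-T4-N4-G9-C6-J2-X5-00: 14+28+10+9+27+25+20 = 133
00-T4-N4-G9-C6-X5-J2-00: 14+28+10+9+24+25+24 = 134
… (352 more)
00-T4-J2-X5-N4-G9-C6-00: 14+10+25+17+10+9+4 = 89  ← best
The minimum is 89.
One optimal route: 00 → T4 → J2 → X5 → N4 → G9 → C6 → 00 (or its reverse).

Shortest round trip = 89 miles.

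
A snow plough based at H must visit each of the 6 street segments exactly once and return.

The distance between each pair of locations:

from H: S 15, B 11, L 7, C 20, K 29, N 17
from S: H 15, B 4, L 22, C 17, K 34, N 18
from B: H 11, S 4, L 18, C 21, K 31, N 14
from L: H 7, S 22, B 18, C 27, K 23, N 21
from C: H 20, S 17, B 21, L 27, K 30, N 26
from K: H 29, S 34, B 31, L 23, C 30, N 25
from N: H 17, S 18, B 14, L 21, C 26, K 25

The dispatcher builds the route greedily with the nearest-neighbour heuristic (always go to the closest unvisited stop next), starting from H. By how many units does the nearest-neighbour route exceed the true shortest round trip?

H: L=7, B=11, S=15, N=17, C=20, K=29 ⇒ L
L: B=18, N=21, S=22, K=23, C=27 ⇒ B
B: S=4, N=14, C=21, K=31 ⇒ S
S: C=17, N=18, K=34 ⇒ C
C: N=26, K=30 ⇒ N
N: K=25 ⇒ K
NN route H → L → B → S → C → N → K → H costs 126.
Optimal: H → L → K → N → B → S → C → H costs 110 (by enumerating all 360 distinct tours).
Excess = 126 − 110 = 16.

Excess over optimum: 16.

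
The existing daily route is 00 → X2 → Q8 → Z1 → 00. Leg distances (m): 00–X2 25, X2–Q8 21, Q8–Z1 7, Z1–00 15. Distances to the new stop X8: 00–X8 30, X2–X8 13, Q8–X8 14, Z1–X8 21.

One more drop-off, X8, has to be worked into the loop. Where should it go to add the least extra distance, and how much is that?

+6 m — insert X8 between X2 and Q8.

Insertion cost between consecutive stops i–j is d(i,X8) + d(X8,j) − d(i,j):
  between 00 and X2: 30 + 13 − 25 = 18
  between X2 and Q8: 13 + 14 − 21 = 6
  between Q8 and Z1: 14 + 21 − 7 = 28
  between Z1 and 00: 21 + 30 − 15 = 36
Cheapest insertion is between X2 and Q8, adding 6.
New total = 68 + 6 = 74.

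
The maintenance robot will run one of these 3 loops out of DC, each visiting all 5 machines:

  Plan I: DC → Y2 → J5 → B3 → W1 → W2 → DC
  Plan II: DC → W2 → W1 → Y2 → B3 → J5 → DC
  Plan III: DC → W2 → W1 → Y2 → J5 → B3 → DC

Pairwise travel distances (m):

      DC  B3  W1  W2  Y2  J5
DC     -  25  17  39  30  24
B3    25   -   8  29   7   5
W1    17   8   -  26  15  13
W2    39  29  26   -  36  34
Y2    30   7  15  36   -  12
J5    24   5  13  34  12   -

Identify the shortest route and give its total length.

Plan I: 30 + 12 + 5 + 8 + 26 + 39 = 120
Plan II: 39 + 26 + 15 + 7 + 5 + 24 = 116
Plan III: 39 + 26 + 15 + 12 + 5 + 25 = 122

Shortest is Plan II, total 116 m.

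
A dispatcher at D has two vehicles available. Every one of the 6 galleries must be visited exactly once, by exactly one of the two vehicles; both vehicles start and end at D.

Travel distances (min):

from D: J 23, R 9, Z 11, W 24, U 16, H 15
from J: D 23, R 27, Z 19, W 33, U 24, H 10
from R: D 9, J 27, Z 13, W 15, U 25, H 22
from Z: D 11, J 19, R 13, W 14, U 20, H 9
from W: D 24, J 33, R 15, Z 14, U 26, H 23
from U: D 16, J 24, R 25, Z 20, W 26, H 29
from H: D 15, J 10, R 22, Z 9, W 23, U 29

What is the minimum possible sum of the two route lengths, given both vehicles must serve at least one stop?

112 min — the smallest possible combined total.

Check every non-empty split of the stops between the two vehicles; for each half take its own optimal tour:
  {J} + {R, Z, W, U, H}: 46 + 92 = 138
  {R} + {J, Z, W, U, H}: 18 + 97 = 115
  {J, R} + {Z, W, U, H}: 59 + 80 = 139
  {Z} + {J, R, W, U, H}: 22 + 97 = 119
  {J, Z} + {R, W, U, H}: 53 + 92 = 145
  {R, Z} + {J, W, U, H}: 33 + 97 = 130
  … (31 splits in total)
  {U} + {J, R, Z, W, H}: 32 + 80 = 112  ← best
Best: vehicle 1 D → U → D = 32; vehicle 2 D → J → H → Z → W → R → D = 80; combined 112.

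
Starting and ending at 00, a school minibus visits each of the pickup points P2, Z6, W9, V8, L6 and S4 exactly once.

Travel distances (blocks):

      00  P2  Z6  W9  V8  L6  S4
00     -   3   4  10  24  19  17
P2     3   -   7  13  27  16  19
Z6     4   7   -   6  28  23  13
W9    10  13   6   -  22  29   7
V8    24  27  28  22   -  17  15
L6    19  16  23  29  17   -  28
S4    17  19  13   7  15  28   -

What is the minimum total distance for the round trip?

68 blocks — the shortest possible round trip.

With 6 stops there are 6!/2 = 360 distinct round trips (a route and its reverse cost the same).
00 → P2 → Z6 → W9 → V8 → L6 → S4 → 00: 3+7+6+22+17+28+17 = 100
00 → P2 → Z6 → W9 → V8 → S4 → L6 → 00: 3+7+6+22+15+28+19 = 100
00 → P2 → Z6 → W9 → L6 → V8 → S4 → 00: 3+7+6+29+17+15+17 = 94
00 → P2 → Z6 → W9 → L6 → S4 → V8 → 00: 3+7+6+29+28+15+24 = 112
00 → P2 → Z6 → W9 → S4 → V8 → L6 → 00: 3+7+6+7+15+17+19 = 74
00 → P2 → Z6 → W9 → S4 → L6 → V8 → 00: 3+7+6+7+28+17+24 = 92
00 → P2 → Z6 → V8 → W9 → L6 → S4 → 00: 3+7+28+22+29+28+17 = 134
00 → P2 → Z6 → V8 → W9 → S4 → L6 → 00: 3+7+28+22+7+28+19 = 114
… (352 more)
00 → P2 → L6 → V8 → S4 → W9 → Z6 → 00: 3+16+17+15+7+6+4 = 68  ← best
The minimum is 68.
One optimal route: 00 → P2 → L6 → V8 → S4 → W9 → Z6 → 00 (or its reverse).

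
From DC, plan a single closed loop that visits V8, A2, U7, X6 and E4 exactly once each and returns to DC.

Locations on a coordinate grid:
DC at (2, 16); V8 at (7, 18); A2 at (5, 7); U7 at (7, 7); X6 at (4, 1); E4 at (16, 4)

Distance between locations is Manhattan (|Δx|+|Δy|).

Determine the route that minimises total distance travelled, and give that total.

With 5 stops there are 5!/2 = 60 distinct round trips (a route and its reverse cost the same).
DC→V8→A2→U7→X6→E4→DC: 7+13+2+9+15+26 = 72
DC→V8→A2→U7→E4→X6→DC: 7+13+2+12+15+17 = 66
DC→V8→A2→X6→U7→E4→DC: 7+13+7+9+12+26 = 74
DC→V8→A2→X6→E4→U7→DC: 7+13+7+15+12+14 = 68
DC→V8→A2→E4→U7→X6→DC: 7+13+14+12+9+17 = 72
DC→V8→A2→E4→X6→U7→DC: 7+13+14+15+9+14 = 72
DC→V8→U7→A2→X6→E4→DC: 7+11+2+7+15+26 = 68
DC→V8→U7→A2→E4→X6→DC: 7+11+2+14+15+17 = 66
DC→V8→U7→X6→A2→E4→DC: 7+11+9+7+14+26 = 74
DC→V8→U7→X6→E4→A2→DC: 7+11+9+15+14+12 = 68
DC→V8→U7→E4→A2→X6→DC: 7+11+12+14+7+17 = 68
DC→V8→U7→E4→X6→A2→DC: 7+11+12+15+7+12 = 64
DC→V8→X6→A2→U7→E4→DC: 7+20+7+2+12+26 = 74
DC→V8→X6→A2→E4→U7→DC: 7+20+7+14+12+14 = 74
… (46 more)
The minimum is 64.
One optimal route: DC → V8 → U7 → E4 → X6 → A2 → DC (or its reverse).

Minimum total distance: 64.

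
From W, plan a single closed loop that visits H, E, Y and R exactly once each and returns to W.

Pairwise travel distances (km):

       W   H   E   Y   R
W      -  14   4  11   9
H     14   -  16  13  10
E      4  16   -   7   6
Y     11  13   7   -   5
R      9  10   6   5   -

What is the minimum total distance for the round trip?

W → H → E → Y → R → W: 14+16+7+5+9 = 51
W → H → E → R → Y → W: 14+16+6+5+11 = 52
W → H → Y → E → R → W: 14+13+7+6+9 = 49
W → H → Y → R → E → W: 14+13+5+6+4 = 42
W → H → R → E → Y → W: 14+10+6+7+11 = 48
W → H → R → Y → E → W: 14+10+5+7+4 = 40
W → E → H → Y → R → W: 4+16+13+5+9 = 47
W → E → H → R → Y → W: 4+16+10+5+11 = 46
W → E → Y → H → R → W: 4+7+13+10+9 = 43
W → E → R → H → Y → W: 4+6+10+13+11 = 44
W → Y → H → E → R → W: 11+13+16+6+9 = 55
W → Y → E → H → R → W: 11+7+16+10+9 = 53
The minimum is 40.
One optimal route: W → H → R → Y → E → W (or its reverse).

Minimum total distance: 40 km.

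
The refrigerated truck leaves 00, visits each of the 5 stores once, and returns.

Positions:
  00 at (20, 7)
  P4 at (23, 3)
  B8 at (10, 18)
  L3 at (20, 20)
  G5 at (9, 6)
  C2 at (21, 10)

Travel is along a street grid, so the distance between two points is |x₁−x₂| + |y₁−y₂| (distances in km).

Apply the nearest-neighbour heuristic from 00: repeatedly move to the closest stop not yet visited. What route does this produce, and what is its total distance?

Total distance 68 km via the nearest-neighbour route 00 → C2 → P4 → G5 → B8 → L3 → 00.

At 00 the remaining stops are C2 4, P4 7, G5 12, L3 13, B8 21; go to C2.
At C2 the remaining stops are P4 9, L3 11, G5 16, B8 19; go to P4.
At P4 the remaining stops are G5 17, L3 20, B8 28; go to G5.
At G5 the remaining stops are B8 13, L3 25; go to B8.
At B8 the remaining stops are L3 12; go to L3.
Return L3→00: 13.
Total = 4 + 9 + 17 + 13 + 12 + 13 = 68.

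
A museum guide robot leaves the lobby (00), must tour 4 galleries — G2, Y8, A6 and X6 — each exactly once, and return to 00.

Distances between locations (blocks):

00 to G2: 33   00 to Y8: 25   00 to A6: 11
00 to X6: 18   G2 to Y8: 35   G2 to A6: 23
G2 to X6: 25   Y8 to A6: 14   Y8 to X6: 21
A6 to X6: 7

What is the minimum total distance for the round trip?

With 4 stops there are 4!/2 = 12 distinct round trips (a route and its reverse cost the same).
00 → G2 → Y8 → A6 → X6 → 00: 33+35+14+7+18 = 107
00 → G2 → Y8 → X6 → A6 → 00: 33+35+21+7+11 = 107
00 → G2 → A6 → Y8 → X6 → 00: 33+23+14+21+18 = 109
00 → G2 → A6 → X6 → Y8 → 00: 33+23+7+21+25 = 109
00 → G2 → X6 → Y8 → A6 → 00: 33+25+21+14+11 = 104
00 → G2 → X6 → A6 → Y8 → 00: 33+25+7+14+25 = 104
00 → Y8 → G2 → A6 → X6 → 00: 25+35+23+7+18 = 108
00 → Y8 → G2 → X6 → A6 → 00: 25+35+25+7+11 = 103
00 → Y8 → A6 → G2 → X6 → 00: 25+14+23+25+18 = 105
00 → Y8 → X6 → G2 → A6 → 00: 25+21+25+23+11 = 105
00 → A6 → G2 → Y8 → X6 → 00: 11+23+35+21+18 = 108
00 → A6 → Y8 → G2 → X6 → 00: 11+14+35+25+18 = 103
The minimum is 103.
One optimal route: 00 → Y8 → G2 → X6 → A6 → 00 (or its reverse).

103 blocks — the shortest possible round trip.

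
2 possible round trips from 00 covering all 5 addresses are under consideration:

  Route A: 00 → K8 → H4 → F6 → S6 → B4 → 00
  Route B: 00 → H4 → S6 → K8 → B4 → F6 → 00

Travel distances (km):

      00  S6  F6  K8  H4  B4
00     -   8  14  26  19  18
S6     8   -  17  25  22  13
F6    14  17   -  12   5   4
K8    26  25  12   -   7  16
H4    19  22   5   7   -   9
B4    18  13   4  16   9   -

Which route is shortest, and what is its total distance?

86 km — Route A is the shortest.

Route A: 26 + 7 + 5 + 17 + 13 + 18 = 86
Route B: 19 + 22 + 25 + 16 + 4 + 14 = 100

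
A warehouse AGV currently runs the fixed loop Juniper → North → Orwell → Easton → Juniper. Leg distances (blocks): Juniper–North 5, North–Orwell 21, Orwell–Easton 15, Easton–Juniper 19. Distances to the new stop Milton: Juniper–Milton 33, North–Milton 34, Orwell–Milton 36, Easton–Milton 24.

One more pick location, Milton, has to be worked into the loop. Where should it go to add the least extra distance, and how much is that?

Insertion cost between consecutive stops i–j is d(i,Milton) + d(Milton,j) − d(i,j):
  between Juniper and North: 33 + 34 − 5 = 62
  between North and Orwell: 34 + 36 − 21 = 49
  between Orwell and Easton: 36 + 24 − 15 = 45
  between Easton and Juniper: 24 + 33 − 19 = 38
Cheapest insertion is between Easton and Juniper, adding 38.
New total = 60 + 38 = 98.

+38 blocks — insert Milton between Easton and Juniper.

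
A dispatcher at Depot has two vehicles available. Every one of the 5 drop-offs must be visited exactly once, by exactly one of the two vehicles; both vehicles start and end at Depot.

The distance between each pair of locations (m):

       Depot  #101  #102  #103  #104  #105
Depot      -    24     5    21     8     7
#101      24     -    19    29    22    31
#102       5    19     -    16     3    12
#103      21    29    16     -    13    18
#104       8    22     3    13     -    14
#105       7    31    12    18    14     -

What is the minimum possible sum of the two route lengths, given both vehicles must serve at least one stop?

88 m — the smallest possible combined total.

There are 2^4 − 1 = 15 ways to divide the 5 stops into two non-empty groups. For each, the best each vehicle can do is its own shortest tour through its group:
  {#101} + {#102, #103, #104, #105}: 48 + 46 = 94
  {#102} + {#101, #103, #104, #105}: 10 + 84 = 94
  {#101, #102} + {#103, #104, #105}: 48 + 46 = 94
  {#103} + {#101, #102, #104, #105}: 42 + 67 = 109
  {#101, #103} + {#102, #104, #105}: 74 + 29 = 103
  {#102, #103} + {#101, #104, #105}: 42 + 67 = 109
  … (15 splits in total)
  {#101, #102, #103, #104} + {#105}: 74 + 14 = 88  ← best
Best: vehicle 1 Depot → #101 → #103 → #104 → #102 → Depot = 74; vehicle 2 Depot → #105 → Depot = 14; combined 88.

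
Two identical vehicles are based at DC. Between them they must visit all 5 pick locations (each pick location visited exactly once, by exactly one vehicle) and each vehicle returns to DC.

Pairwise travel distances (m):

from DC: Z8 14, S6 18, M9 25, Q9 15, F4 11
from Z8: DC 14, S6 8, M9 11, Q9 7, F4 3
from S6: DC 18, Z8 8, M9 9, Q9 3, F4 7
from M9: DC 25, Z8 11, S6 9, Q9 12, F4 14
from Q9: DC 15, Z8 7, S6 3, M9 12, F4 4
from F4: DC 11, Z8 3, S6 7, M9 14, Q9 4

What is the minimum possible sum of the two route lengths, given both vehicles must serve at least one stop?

Check every non-empty split of the stops between the two vehicles; for each half take its own optimal tour:
  {Z8} + {S6, M9, Q9, F4}: 28 + 52 = 80
  {S6} + {Z8, M9, Q9, F4}: 36 + 52 = 88
  {Z8, S6} + {M9, Q9, F4}: 40 + 52 = 92
  {M9} + {Z8, S6, Q9, F4}: 50 + 40 = 90
  {Z8, M9} + {S6, Q9, F4}: 50 + 36 = 86
  {S6, M9} + {Z8, Q9, F4}: 52 + 36 = 88
  … (15 splits in total)
  {Z8, S6, M9, Q9} + {F4}: 52 + 22 = 74  ← best
Best: vehicle 1 DC → Z8 → M9 → S6 → Q9 → DC = 52; vehicle 2 DC → F4 → DC = 22; combined 74.

Minimum combined distance: 74 m.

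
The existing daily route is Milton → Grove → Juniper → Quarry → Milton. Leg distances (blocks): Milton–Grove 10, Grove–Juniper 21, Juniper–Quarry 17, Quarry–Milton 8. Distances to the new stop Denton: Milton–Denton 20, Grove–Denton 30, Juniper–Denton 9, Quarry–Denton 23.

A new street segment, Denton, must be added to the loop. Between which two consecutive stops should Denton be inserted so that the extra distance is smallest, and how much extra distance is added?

Insertion cost between consecutive stops i–j is d(i,Denton) + d(Denton,j) − d(i,j):
  between Milton and Grove: 20 + 30 − 10 = 40
  between Grove and Juniper: 30 + 9 − 21 = 18
  between Juniper and Quarry: 9 + 23 − 17 = 15
  between Quarry and Milton: 23 + 20 − 8 = 35
Cheapest insertion is between Juniper and Quarry, adding 15.
New total = 56 + 15 = 71.

Adding 15 blocks by placing Denton on the Juniper–Quarry leg.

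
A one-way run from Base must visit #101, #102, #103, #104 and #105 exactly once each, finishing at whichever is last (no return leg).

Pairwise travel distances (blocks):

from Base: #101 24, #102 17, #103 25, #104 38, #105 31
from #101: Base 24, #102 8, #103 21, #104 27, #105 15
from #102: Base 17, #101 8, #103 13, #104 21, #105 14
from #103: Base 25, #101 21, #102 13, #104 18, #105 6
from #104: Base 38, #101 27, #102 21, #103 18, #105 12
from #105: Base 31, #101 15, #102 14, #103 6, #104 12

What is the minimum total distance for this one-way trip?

There are 5! = 120 possible orderings.
Base→#101→#102→#103→#104→#105: 24+8+13+18+12 = 75
Base→#101→#102→#103→#105→#104: 24+8+13+6+12 = 63
Base→#101→#102→#104→#103→#105: 24+8+21+18+6 = 77
Base→#101→#102→#104→#105→#103: 24+8+21+12+6 = 71
Base→#101→#102→#105→#103→#104: 24+8+14+6+18 = 70
Base→#101→#102→#105→#104→#103: 24+8+14+12+18 = 76
Base→#101→#103→#102→#104→#105: 24+21+13+21+12 = 91
Base→#101→#103→#102→#105→#104: 24+21+13+14+12 = 84
Base→#101→#103→#104→#102→#105: 24+21+18+21+14 = 98
Base→#101→#103→#104→#105→#102: 24+21+18+12+14 = 89
Base→#101→#103→#105→#102→#104: 24+21+6+14+21 = 86
Base→#101→#103→#105→#104→#102: 24+21+6+12+21 = 84
Base→#101→#104→#102→#103→#105: 24+27+21+13+6 = 91
Base→#101→#104→#102→#105→#103: 24+27+21+14+6 = 92
… (106 more)
The minimum is 63.
One shortest path: Base → #101 → #102 → #103 → #105 → #104.

63 blocks — the minimum one-way total.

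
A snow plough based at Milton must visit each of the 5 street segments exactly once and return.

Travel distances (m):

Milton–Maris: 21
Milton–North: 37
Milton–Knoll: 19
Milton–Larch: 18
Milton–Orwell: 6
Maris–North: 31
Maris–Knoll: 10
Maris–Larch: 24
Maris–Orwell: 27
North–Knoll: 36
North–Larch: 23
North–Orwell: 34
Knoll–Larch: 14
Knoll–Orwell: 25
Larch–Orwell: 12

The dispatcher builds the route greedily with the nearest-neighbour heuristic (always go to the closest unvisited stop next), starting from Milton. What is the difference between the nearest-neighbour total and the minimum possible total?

Excess over optimum: 9 m.

From Milton: Orwell=6, Larch=18, Knoll=19, Maris=21, North=37 → choose Orwell (6).
From Orwell: Larch=12, Knoll=25, Maris=27, North=34 → choose Larch (12).
From Larch: Knoll=14, North=23, Maris=24 → choose Knoll (14).
From Knoll: Maris=10, North=36 → choose Maris (10).
From Maris: North=31 → choose North (31).
NN route Milton → Orwell → Larch → Knoll → Maris → North → Milton costs 110.
Optimal: Milton → Knoll → Maris → North → Larch → Orwell → Milton costs 101 (by enumerating all 60 distinct tours).
Excess = 110 − 101 = 9.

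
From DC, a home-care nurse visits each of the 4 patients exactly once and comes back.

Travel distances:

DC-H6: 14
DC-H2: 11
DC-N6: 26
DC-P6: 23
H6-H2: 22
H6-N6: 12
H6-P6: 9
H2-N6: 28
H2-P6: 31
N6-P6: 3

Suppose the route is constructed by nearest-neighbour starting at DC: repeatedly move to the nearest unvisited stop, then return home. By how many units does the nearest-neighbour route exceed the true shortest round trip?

From DC: H2=11, H6=14, P6=23, N6=26 → choose H2 (11).
From H2: H6=22, N6=28, P6=31 → choose H6 (22).
From H6: P6=9, N6=12 → choose P6 (9).
From P6: N6=3 → choose N6 (3).
NN route DC → H2 → H6 → P6 → N6 → DC costs 71.
Optimal: DC → H6 → P6 → N6 → H2 → DC costs 65 (by enumerating all 12 distinct tours).
Excess = 71 − 65 = 6.

6 longer than the optimal tour.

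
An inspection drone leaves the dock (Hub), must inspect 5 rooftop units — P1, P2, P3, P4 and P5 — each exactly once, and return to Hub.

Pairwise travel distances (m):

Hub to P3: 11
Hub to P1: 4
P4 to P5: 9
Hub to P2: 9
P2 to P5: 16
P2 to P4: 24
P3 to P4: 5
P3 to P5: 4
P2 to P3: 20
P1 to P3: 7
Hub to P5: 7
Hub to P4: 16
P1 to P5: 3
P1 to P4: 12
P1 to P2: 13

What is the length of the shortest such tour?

49 m — the shortest possible round trip.

With 5 stops there are 5!/2 = 60 distinct round trips (a route and its reverse cost the same).
Hub → P1 → P2 → P3 → P4 → P5 → Hub: 4+13+20+5+9+7 = 58
Hub → P1 → P2 → P3 → P5 → P4 → Hub: 4+13+20+4+9+16 = 66
Hub → P1 → P2 → P4 → P3 → P5 → Hub: 4+13+24+5+4+7 = 57
Hub → P1 → P2 → P4 → P5 → P3 → Hub: 4+13+24+9+4+11 = 65
Hub → P1 → P2 → P5 → P3 → P4 → Hub: 4+13+16+4+5+16 = 58
Hub → P1 → P2 → P5 → P4 → P3 → Hub: 4+13+16+9+5+11 = 58
Hub → P1 → P3 → P2 → P4 → P5 → Hub: 4+7+20+24+9+7 = 71
Hub → P1 → P3 → P2 → P5 → P4 → Hub: 4+7+20+16+9+16 = 72
Hub → P1 → P3 → P4 → P2 → P5 → Hub: 4+7+5+24+16+7 = 63
Hub → P1 → P3 → P4 → P5 → P2 → Hub: 4+7+5+9+16+9 = 50
Hub → P1 → P3 → P5 → P2 → P4 → Hub: 4+7+4+16+24+16 = 71
Hub → P1 → P3 → P5 → P4 → P2 → Hub: 4+7+4+9+24+9 = 57
Hub → P1 → P4 → P2 → P3 → P5 → Hub: 4+12+24+20+4+7 = 71
Hub → P1 → P4 → P2 → P5 → P3 → Hub: 4+12+24+16+4+11 = 71
… (46 more)
Hub → P1 → P5 → P3 → P4 → P2 → Hub: 4+3+4+5+24+9 = 49  ← best
The minimum is 49.
One optimal route: Hub → P1 → P5 → P3 → P4 → P2 → Hub (or its reverse).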